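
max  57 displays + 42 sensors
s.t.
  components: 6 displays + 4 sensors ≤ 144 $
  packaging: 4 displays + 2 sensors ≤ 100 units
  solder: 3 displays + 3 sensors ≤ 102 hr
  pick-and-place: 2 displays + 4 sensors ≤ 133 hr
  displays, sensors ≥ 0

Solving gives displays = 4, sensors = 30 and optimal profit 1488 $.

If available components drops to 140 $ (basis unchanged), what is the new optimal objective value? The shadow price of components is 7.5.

Δb = -4, so new z* = 1488 + (7.5)·(-4) = 1488 − 30 = 1458.

1458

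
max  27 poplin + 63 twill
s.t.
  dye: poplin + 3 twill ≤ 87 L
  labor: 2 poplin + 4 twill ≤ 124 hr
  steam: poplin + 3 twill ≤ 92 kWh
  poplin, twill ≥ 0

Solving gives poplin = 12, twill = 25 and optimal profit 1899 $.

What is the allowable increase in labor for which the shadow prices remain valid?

50

Binding constraints: dye, labor. The basis is B = [[1,3],[2,4]] with det -2.
Per unit increase in labor, x* moves by d = (1.5, -0.5).
The basis stays optimal until twill reaches 0; allowable increase = 50 hr.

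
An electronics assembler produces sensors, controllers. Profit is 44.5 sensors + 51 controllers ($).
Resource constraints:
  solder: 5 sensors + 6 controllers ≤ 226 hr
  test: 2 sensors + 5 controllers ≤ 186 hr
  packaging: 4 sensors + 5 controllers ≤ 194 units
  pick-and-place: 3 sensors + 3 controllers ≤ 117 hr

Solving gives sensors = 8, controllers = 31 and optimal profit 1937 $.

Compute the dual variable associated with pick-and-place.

Check each constraint at x*: solder 226/226 (tight); test 171/186 (slack 15); packaging 187/194 (slack 7); pick-and-place 117/117 (tight).
By complementary slackness, y = 0 for the non-binding constraints.
From A_Bᵀ y = c: 5·y_solder + 3·y_pick-and-place = 44.5; 6·y_solder + 3·y_pick-and-place = 51.
→ y_solder = 6.5 and y_pick-and-place = 4.
Shadow price of pick-and-place = 4.

4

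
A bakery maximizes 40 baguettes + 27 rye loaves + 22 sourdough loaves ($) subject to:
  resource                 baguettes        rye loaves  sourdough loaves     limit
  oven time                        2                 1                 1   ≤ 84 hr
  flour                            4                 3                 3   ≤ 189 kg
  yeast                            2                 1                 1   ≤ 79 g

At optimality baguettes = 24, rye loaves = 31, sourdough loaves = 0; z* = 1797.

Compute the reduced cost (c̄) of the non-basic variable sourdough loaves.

Binding: flour and yeast. Non-binding: oven time (5 unused).
By complementary slackness, y = 0 for the non-binding constraint.
From A_Bᵀ y = c: 4·y_flour + 2·y_yeast = 40; 3·y_flour + 1·y_yeast = 27.
This yields shadow prices y_flour = 7, y_yeast = 6.
Reduced cost of sourdough loaves: c₃ − yᵀa₃ = 22 − (7·3 + 6·1) = 22 − 27 = -5.

-5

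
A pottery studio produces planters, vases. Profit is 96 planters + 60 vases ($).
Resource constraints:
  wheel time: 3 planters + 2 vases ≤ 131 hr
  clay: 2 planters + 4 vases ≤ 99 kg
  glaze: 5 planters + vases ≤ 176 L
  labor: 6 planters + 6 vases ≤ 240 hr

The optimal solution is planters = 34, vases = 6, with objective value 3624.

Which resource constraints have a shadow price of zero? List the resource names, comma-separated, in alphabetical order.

wheel time: 114/131 (slack 17)
clay: 92/99 (slack 7)
glaze: 176/176 (binding)
labor: 240/240 (binding)
By complementary slackness, a constraint with positive slack has shadow price 0 → clay, wheel time.

clay, wheel time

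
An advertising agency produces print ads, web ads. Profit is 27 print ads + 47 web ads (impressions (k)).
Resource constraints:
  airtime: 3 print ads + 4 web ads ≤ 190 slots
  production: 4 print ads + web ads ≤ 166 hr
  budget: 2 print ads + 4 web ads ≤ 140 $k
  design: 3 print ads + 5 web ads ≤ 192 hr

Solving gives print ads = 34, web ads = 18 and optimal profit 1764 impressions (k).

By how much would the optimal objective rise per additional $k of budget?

Check each constraint at x*: airtime 174/190 (slack 16); production 154/166 (slack 12); budget 140/140 (tight); design 192/192 (tight).
Since airtime, production are not tight, their duals are 0.
From A_Bᵀ y = c: 2·y_budget + 3·y_design = 27; 4·y_budget + 5·y_design = 47.
→ y_budget = 3 and y_design = 7.
Shadow price of budget = 3.

3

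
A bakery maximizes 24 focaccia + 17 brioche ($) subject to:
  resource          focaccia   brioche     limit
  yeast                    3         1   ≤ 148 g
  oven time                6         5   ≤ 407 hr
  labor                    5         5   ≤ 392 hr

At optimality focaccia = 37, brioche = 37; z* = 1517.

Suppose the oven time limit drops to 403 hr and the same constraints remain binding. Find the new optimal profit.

1505

Binding: yeast and oven time. Non-binding: labor (22 unused).
By complementary slackness, y = 0 for the non-binding constraint.
From A_Bᵀ y = c: 3·y_yeast + 6·y_oven time = 24; 1·y_yeast + 5·y_oven time = 17.
→ y_yeast = 2 and y_oven time = 3.
Δz = y_oven time·Δb = 3 × (-4) = -12, so new z* = 1517 − 12 = 1505.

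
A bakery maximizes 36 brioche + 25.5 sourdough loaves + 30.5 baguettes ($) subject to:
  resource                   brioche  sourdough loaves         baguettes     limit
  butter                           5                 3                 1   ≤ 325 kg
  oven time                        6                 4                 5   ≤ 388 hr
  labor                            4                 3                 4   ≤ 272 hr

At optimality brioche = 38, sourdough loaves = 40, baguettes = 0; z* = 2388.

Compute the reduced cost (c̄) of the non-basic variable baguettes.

-2.5

Check each constraint at x*: butter 310/325 (slack 15); oven time 388/388 (tight); labor 272/272 (tight).
Since butter is not tight, its dual is 0.
Dual feasibility on the basic columns requires 6·y_oven time + 4·y_labor = 36, 4·y_oven time + 3·y_labor = 25.5.
→ y_oven time = 3 and y_labor = 4.5.
Reduced cost of baguettes: c₃ − yᵀa₃ = 30.5 − (3·5 + 4.5·4) = 30.5 − 33 = -2.5.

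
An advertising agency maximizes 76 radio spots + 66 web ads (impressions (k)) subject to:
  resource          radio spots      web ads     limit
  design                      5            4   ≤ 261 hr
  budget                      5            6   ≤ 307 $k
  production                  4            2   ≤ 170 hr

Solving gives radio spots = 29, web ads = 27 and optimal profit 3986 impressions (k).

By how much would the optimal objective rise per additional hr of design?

0

Binding: budget and production. Non-binding: design (8 unused).
By complementary slackness, y = 0 for the non-binding constraint.
Dual feasibility on the basic columns requires 5·y_budget + 4·y_production = 76, 6·y_budget + 2·y_production = 66.
→ y_budget = 8 and y_production = 9.
Shadow price of design = 0.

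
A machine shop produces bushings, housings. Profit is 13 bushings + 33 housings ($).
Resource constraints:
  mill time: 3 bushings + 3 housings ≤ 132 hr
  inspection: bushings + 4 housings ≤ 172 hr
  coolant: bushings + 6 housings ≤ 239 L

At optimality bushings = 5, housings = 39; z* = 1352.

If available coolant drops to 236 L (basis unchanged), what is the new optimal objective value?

1340

Check each constraint at x*: mill time 132/132 (tight); inspection 161/172 (slack 11); coolant 239/239 (tight).
Slack constraints have shadow price 0 (complementary slackness).
Dual feasibility on the basic columns requires 3·y_mill time + 1·y_coolant = 13, 3·y_mill time + 6·y_coolant = 33.
Solving: y_mill time = 3, y_coolant = 4.
Δz = y_coolant·Δb = 4 × (-3) = -12, so new z* = 1352 − 12 = 1340.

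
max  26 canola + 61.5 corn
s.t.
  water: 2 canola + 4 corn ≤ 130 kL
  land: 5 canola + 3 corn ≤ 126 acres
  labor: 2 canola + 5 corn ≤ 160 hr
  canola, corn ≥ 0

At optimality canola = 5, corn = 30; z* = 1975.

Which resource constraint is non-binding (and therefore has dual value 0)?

water: 130/130 (binding)
land: 115/126 (slack 11)
labor: 160/160 (binding)
By complementary slackness, a constraint with positive slack has shadow price 0 → land.

land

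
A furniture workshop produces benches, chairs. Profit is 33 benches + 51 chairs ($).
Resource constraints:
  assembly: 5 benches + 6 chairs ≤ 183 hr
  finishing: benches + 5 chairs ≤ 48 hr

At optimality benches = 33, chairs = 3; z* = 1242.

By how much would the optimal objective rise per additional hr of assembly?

6

At the optimum: assembly uses 183 of 183 (binding); finishing uses 48 of 48 (binding).
Dual feasibility on the basic columns requires 5·y_assembly + 1·y_finishing = 33, 6·y_assembly + 5·y_finishing = 51.
Solving: y_assembly = 6, y_finishing = 3.
Shadow price of assembly = 6.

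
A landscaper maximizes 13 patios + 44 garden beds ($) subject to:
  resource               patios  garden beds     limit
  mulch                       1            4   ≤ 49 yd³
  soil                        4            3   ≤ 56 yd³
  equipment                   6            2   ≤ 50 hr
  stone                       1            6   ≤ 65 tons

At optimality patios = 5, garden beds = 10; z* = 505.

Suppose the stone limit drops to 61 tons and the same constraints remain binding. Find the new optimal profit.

At the optimum: mulch uses 45 of 49 (slack = 4); soil uses 50 of 56 (slack = 6); equipment uses 50 of 50 (binding); stone uses 65 of 65 (binding).
Since mulch, soil are not tight, their duals are 0.
The binding rows give the dual system: 6·y_equipment + 1·y_stone = 13 and 2·y_equipment + 6·y_stone = 44.
→ y_equipment = 1 and y_stone = 7.
Δz = y_stone·Δb = 7 × (-4) = -28, so new z* = 505 − 28 = 477.

477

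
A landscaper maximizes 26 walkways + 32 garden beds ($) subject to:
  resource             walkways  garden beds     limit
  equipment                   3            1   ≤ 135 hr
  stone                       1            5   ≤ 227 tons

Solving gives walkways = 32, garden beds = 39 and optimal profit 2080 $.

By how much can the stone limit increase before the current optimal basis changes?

Binding constraints: equipment, stone. The basis is B = [[3,1],[1,5]] with det 14.
Per unit increase in stone, x* moves by d = (-0.0714, 0.2143).
The basis stays optimal until walkways reaches 0; allowable increase = 448 tons.

448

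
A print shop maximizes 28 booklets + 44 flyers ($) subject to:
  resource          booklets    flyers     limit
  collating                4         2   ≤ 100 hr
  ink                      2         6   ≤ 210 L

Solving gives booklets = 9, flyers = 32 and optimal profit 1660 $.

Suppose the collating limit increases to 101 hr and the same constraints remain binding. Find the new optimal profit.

1664

At the optimum: collating uses 100 of 100 (binding); ink uses 210 of 210 (binding).
The binding rows give the dual system: 4·y_collating + 2·y_ink = 28 and 2·y_collating + 6·y_ink = 44.
→ y_collating = 4 and y_ink = 6.
Δz = y_collating·Δb = 4 × (1) = 4, so new z* = 1660 + 4 = 1664.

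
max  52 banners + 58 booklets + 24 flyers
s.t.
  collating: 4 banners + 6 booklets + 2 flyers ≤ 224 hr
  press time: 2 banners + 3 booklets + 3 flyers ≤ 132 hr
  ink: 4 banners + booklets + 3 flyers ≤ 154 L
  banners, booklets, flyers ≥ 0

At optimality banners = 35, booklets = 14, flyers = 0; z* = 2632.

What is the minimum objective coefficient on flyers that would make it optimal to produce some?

30

At the optimum: collating uses 224 of 224 (binding); press time uses 112 of 132 (slack = 20); ink uses 154 of 154 (binding).
Since press time is not tight, its dual is 0.
The binding rows give the dual system: 4·y_collating + 4·y_ink = 52 and 6·y_collating + 1·y_ink = 58.
Solving: y_collating = 9, y_ink = 4.
flyers enters the basis when its profit ≥ yᵀa₃ = 9·2 + 4·3 = 30.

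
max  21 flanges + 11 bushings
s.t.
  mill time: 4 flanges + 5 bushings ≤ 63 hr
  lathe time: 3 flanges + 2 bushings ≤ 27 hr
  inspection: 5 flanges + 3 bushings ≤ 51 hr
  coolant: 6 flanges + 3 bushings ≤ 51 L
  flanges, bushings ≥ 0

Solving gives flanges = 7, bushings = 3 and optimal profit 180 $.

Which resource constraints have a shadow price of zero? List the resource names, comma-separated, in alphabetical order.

inspection, mill time

mill time: 43/63 (slack 20)
lathe time: 27/27 (binding)
inspection: 44/51 (slack 7)
coolant: 51/51 (binding)
By complementary slackness, a constraint with positive slack has shadow price 0 → inspection, mill time.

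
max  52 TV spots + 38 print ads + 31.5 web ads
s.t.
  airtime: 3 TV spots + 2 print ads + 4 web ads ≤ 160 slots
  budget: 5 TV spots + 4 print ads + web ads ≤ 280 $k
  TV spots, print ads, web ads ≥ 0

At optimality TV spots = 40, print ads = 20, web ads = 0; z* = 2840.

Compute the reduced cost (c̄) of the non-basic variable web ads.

-9.5

At the optimum: airtime uses 160 of 160 (binding); budget uses 280 of 280 (binding).
From A_Bᵀ y = c: 3·y_airtime + 5·y_budget = 52; 2·y_airtime + 4·y_budget = 38.
→ y_airtime = 9 and y_budget = 5.
Reduced cost of web ads: c₃ − yᵀa₃ = 31.5 − (9·4 + 5·1) = 31.5 − 41 = -9.5.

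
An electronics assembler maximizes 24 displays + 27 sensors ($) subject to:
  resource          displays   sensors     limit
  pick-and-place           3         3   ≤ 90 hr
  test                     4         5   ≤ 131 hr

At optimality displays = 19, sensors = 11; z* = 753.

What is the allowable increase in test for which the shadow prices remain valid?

19

Binding constraints: pick-and-place, test. The basis is B = [[3,3],[4,5]] with det 3.
Per unit increase in test, x* moves by d = (-1, 1).
The basis stays optimal until displays reaches 0; allowable increase = 19 hr.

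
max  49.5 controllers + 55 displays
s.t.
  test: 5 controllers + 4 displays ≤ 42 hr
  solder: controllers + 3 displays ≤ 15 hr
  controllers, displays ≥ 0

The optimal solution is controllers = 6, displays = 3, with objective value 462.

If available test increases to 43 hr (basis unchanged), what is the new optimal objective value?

470.5

Both test and solder are binding at x*.
Dual feasibility on the basic columns requires 5·y_test + 1·y_solder = 49.5, 4·y_test + 3·y_solder = 55.
Solving: y_test = 8.5, y_solder = 7.
Δz = y_test·Δb = 8.5 × (1) = 8.5, so new z* = 462 + 8.5 = 470.5.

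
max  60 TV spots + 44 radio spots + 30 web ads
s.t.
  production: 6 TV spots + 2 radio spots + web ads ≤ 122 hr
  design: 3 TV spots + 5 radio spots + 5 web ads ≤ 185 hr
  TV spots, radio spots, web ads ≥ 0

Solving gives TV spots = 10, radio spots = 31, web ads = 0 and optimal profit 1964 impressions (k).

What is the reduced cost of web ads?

At the optimum: production uses 122 of 122 (binding); design uses 185 of 185 (binding).
Dual feasibility on the basic columns requires 6·y_production + 3·y_design = 60, 2·y_production + 5·y_design = 44.
This yields shadow prices y_production = 7, y_design = 6.
Reduced cost of web ads: c₃ − yᵀa₃ = 30 − (7·1 + 6·5) = 30 − 37 = -7.

-7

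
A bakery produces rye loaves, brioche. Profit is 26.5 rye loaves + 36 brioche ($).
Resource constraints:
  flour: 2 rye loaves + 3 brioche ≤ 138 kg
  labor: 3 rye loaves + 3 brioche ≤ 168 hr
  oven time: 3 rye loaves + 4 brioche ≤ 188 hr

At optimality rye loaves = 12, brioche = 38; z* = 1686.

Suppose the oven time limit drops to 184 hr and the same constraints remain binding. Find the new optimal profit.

Binding: flour and oven time. Non-binding: labor (18 unused).
By complementary slackness, y = 0 for the non-binding constraint.
From A_Bᵀ y = c: 2·y_flour + 3·y_oven time = 26.5; 3·y_flour + 4·y_oven time = 36.
This yields shadow prices y_flour = 2, y_oven time = 7.5.
Δz = y_oven time·Δb = 7.5 × (-4) = -30, so new z* = 1686 − 30 = 1656.

1656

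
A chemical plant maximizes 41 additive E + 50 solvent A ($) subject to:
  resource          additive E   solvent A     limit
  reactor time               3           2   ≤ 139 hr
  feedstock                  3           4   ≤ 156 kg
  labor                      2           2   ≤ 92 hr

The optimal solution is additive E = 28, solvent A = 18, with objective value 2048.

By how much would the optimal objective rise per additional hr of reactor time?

0

Binding: feedstock and labor. Non-binding: reactor time (19 unused).
Since reactor time is not tight, its dual is 0.
Dual feasibility on the basic columns requires 3·y_feedstock + 2·y_labor = 41, 4·y_feedstock + 2·y_labor = 50.
This yields shadow prices y_feedstock = 9, y_labor = 7.
Shadow price of reactor time = 0.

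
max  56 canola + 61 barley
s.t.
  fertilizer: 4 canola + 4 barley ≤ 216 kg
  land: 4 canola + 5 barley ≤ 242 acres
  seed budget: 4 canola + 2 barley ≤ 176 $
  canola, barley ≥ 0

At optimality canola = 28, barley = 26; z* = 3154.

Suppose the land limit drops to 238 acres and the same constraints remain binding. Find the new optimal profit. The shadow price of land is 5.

3134

Δb = -4, so new z* = 3154 + (5)·(-4) = 3154 − 20 = 3134.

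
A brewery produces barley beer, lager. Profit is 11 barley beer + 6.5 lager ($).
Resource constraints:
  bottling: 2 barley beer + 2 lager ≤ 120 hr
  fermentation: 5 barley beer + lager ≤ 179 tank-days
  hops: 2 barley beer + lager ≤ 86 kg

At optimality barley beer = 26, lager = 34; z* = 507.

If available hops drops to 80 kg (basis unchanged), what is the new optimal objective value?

At the optimum: bottling uses 120 of 120 (binding); fermentation uses 164 of 179 (slack = 15); hops uses 86 of 86 (binding).
Slack constraints have shadow price 0 (complementary slackness).
The binding rows give the dual system: 2·y_bottling + 2·y_hops = 11 and 2·y_bottling + 1·y_hops = 6.5.
This yields shadow prices y_bottling = 1, y_hops = 4.5.
Δz = y_hops·Δb = 4.5 × (-6) = -27, so new z* = 507 − 27 = 480.

480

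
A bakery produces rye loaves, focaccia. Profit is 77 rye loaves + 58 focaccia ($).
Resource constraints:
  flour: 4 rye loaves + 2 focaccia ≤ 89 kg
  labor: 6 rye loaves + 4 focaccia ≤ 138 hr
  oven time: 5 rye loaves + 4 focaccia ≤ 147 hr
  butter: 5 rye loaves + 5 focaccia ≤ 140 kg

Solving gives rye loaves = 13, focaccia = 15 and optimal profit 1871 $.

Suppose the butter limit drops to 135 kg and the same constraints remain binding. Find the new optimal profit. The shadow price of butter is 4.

1851

Δb = -5, so new z* = 1871 + (4)·(-5) = 1871 − 20 = 1851.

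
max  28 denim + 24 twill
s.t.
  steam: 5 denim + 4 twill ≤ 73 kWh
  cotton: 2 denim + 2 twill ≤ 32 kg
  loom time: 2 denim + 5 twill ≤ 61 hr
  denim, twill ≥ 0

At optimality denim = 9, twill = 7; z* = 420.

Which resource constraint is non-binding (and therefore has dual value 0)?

steam: 73/73 (binding)
cotton: 32/32 (binding)
loom time: 53/61 (slack 8)
By complementary slackness, a constraint with positive slack has shadow price 0 → loom time.

loom time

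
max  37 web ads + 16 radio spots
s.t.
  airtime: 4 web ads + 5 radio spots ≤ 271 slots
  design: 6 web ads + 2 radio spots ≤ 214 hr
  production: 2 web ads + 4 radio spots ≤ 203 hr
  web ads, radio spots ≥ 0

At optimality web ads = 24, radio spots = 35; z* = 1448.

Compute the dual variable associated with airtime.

Check each constraint at x*: airtime 271/271 (tight); design 214/214 (tight); production 188/203 (slack 15).
Since production is not tight, its dual is 0.
The binding rows give the dual system: 4·y_airtime + 6·y_design = 37 and 5·y_airtime + 2·y_design = 16.
Solving: y_airtime = 1, y_design = 5.5.
Shadow price of airtime = 1.

1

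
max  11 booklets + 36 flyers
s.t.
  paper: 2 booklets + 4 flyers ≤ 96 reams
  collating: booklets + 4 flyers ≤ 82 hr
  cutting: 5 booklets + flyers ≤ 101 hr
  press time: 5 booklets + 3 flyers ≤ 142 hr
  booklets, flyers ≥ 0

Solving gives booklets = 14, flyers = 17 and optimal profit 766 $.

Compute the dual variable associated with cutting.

Binding: paper and collating. Non-binding: cutting (14 unused), press time (21 unused).
By complementary slackness, y = 0 for the non-binding constraints.
Dual feasibility on the basic columns requires 2·y_paper + 1·y_collating = 11, 4·y_paper + 4·y_collating = 36.
→ y_paper = 2 and y_collating = 7.
Shadow price of cutting = 0.

0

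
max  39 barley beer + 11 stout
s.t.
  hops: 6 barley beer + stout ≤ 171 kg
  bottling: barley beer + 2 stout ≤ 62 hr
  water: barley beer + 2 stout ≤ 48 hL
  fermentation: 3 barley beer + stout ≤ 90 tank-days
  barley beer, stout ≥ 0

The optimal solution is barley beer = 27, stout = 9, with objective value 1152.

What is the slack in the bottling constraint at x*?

bottling used = 1·27 + 2·9 = 45; slack = 62 − 45 = 17.

17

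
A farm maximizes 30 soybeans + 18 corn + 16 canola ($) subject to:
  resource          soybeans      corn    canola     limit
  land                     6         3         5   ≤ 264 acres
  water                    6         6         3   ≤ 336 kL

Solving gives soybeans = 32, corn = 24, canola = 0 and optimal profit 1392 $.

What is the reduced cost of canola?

-7

Both land and water are binding at x*.
From A_Bᵀ y = c: 6·y_land + 6·y_water = 30; 3·y_land + 6·y_water = 18.
Solving: y_land = 4, y_water = 1.
Reduced cost of canola: c₃ − yᵀa₃ = 16 − (4·5 + 1·3) = 16 − 23 = -7.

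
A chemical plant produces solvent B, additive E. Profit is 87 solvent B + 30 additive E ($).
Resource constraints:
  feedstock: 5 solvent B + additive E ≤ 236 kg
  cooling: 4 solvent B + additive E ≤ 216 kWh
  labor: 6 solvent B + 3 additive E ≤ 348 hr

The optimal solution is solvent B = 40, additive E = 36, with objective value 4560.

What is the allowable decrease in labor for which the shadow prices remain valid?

Binding constraints: feedstock, labor. The basis is B = [[5,1],[6,3]] with det 9.
Per unit decrease in labor, x* moves by d = (0.1111, -0.5556).
The basis stays optimal until additive E reaches 0; allowable decrease = 64.8 hr.

64.8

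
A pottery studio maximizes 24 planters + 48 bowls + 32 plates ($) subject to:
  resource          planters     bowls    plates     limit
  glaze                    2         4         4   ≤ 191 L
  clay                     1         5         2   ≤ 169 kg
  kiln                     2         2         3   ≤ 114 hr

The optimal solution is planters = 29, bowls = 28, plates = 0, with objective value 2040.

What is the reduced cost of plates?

-7

At the optimum: glaze uses 170 of 191 (slack = 21); clay uses 169 of 169 (binding); kiln uses 114 of 114 (binding).
Since glaze is not tight, its dual is 0.
Dual feasibility on the basic columns requires 1·y_clay + 2·y_kiln = 24, 5·y_clay + 2·y_kiln = 48.
This yields shadow prices y_clay = 6, y_kiln = 9.
Reduced cost of plates: c₃ − yᵀa₃ = 32 − (6·2 + 9·3) = 32 − 39 = -7.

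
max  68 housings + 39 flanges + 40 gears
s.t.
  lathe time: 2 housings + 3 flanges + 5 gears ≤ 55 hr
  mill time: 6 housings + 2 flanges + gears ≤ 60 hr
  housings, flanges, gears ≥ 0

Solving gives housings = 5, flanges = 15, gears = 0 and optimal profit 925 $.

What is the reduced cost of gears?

Check each constraint at x*: lathe time 55/55 (tight); mill time 60/60 (tight).
The binding rows give the dual system: 2·y_lathe time + 6·y_mill time = 68 and 3·y_lathe time + 2·y_mill time = 39.
→ y_lathe time = 7 and y_mill time = 9.
Reduced cost of gears: c₃ − yᵀa₃ = 40 − (7·5 + 9·1) = 40 − 44 = -4.

-4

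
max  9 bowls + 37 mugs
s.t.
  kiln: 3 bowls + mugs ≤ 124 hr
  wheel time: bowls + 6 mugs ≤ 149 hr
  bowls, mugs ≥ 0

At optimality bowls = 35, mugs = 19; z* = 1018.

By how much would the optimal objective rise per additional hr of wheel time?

6

At the optimum: kiln uses 124 of 124 (binding); wheel time uses 149 of 149 (binding).
Dual feasibility on the basic columns requires 3·y_kiln + 1·y_wheel time = 9, 1·y_kiln + 6·y_wheel time = 37.
→ y_kiln = 1 and y_wheel time = 6.
Shadow price of wheel time = 6.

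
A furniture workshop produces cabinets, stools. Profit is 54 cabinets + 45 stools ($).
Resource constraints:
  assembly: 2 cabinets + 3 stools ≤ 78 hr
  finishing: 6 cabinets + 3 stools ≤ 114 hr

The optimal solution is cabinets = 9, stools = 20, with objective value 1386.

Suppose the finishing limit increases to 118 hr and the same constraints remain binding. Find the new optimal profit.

1410

Check each constraint at x*: assembly 78/78 (tight); finishing 114/114 (tight).
The binding rows give the dual system: 2·y_assembly + 6·y_finishing = 54 and 3·y_assembly + 3·y_finishing = 45.
This yields shadow prices y_assembly = 9, y_finishing = 6.
Δz = y_finishing·Δb = 6 × (4) = 24, so new z* = 1386 + 24 = 1410.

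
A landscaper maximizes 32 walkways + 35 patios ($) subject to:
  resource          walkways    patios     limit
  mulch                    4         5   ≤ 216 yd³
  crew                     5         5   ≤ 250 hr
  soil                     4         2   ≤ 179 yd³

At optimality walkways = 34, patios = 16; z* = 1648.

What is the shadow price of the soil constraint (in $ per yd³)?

0

Binding: mulch and crew. Non-binding: soil (11 unused).
By complementary slackness, y = 0 for the non-binding constraint.
Dual feasibility on the basic columns requires 4·y_mulch + 5·y_crew = 32, 5·y_mulch + 5·y_crew = 35.
Solving: y_mulch = 3, y_crew = 4.
Shadow price of soil = 0.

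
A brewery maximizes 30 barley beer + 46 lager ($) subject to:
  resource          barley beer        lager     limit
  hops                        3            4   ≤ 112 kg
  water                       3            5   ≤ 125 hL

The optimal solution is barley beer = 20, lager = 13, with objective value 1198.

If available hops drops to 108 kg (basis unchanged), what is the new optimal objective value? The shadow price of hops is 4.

Δb = -4, so new z* = 1198 + (4)·(-4) = 1198 − 16 = 1182.

1182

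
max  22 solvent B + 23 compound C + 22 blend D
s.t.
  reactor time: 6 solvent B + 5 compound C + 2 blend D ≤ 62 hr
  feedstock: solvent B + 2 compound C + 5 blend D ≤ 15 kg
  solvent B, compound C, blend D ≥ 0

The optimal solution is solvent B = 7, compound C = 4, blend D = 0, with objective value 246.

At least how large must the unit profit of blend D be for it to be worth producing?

Both reactor time and feedstock are binding at x*.
Dual feasibility on the basic columns requires 6·y_reactor time + 1·y_feedstock = 22, 5·y_reactor time + 2·y_feedstock = 23.
This yields shadow prices y_reactor time = 3, y_feedstock = 4.
blend D enters the basis when its profit ≥ yᵀa₃ = 3·2 + 4·5 = 26.

26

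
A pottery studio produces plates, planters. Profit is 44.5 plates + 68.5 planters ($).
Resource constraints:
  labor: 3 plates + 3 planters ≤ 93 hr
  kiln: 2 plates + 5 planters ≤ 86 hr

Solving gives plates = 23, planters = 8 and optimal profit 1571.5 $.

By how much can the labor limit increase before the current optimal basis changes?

36

Binding constraints: labor, kiln. The basis is B = [[3,3],[2,5]] with det 9.
Per unit increase in labor, x* moves by d = (0.5556, -0.2222).
The basis stays optimal until planters reaches 0; allowable increase = 36 hr.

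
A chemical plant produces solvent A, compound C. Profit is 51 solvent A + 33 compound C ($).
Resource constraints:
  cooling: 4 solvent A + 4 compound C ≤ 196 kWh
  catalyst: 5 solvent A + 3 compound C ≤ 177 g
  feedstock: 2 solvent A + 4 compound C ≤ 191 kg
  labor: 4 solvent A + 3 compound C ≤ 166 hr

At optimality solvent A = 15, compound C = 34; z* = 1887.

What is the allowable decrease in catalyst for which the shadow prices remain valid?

25

Binding constraints: cooling, catalyst. The basis is B = [[4,4],[5,3]] with det -8.
Per unit decrease in catalyst, x* moves by d = (-0.5, 0.5).
The basis stays optimal until feedstock becomes binding; allowable decrease = 25 g.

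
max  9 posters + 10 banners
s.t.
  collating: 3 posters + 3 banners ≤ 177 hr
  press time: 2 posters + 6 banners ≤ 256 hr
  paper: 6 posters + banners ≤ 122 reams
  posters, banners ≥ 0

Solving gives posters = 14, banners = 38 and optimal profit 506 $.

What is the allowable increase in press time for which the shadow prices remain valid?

47.6

Binding constraints: press time, paper. The basis is B = [[2,6],[6,1]] with det -34.
Per unit increase in press time, x* moves by d = (-0.0294, 0.1765).
The basis stays optimal until collating becomes binding; allowable increase = 47.6 hr.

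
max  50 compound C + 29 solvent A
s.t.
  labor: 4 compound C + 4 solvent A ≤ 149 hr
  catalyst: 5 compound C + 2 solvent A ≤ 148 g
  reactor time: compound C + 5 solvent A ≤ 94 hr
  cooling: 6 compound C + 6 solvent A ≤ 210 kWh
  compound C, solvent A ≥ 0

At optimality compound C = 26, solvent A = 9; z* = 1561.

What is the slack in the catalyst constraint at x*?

catalyst used = 5·26 + 2·9 = 148; slack = 148 − 148 = 0.

0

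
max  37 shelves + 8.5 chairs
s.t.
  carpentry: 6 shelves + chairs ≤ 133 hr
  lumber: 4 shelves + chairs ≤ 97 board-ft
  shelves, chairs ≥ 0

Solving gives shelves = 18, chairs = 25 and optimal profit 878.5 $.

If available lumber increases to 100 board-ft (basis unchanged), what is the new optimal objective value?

899.5

Both carpentry and lumber are binding at x*.
From A_Bᵀ y = c: 6·y_carpentry + 4·y_lumber = 37; 1·y_carpentry + 1·y_lumber = 8.5.
This yields shadow prices y_carpentry = 1.5, y_lumber = 7.
Δz = y_lumber·Δb = 7 × (3) = 21, so new z* = 878.5 + 21 = 899.5.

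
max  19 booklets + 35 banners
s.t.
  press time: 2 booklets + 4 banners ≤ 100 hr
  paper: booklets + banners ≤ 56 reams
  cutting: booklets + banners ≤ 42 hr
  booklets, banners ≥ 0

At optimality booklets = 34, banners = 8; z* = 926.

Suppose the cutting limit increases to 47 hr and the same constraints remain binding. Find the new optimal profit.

Binding: press time and cutting. Non-binding: paper (14 unused).
By complementary slackness, y = 0 for the non-binding constraint.
Dual feasibility on the basic columns requires 2·y_press time + 1·y_cutting = 19, 4·y_press time + 1·y_cutting = 35.
→ y_press time = 8 and y_cutting = 3.
Δz = y_cutting·Δb = 3 × (5) = 15, so new z* = 926 + 15 = 941.

941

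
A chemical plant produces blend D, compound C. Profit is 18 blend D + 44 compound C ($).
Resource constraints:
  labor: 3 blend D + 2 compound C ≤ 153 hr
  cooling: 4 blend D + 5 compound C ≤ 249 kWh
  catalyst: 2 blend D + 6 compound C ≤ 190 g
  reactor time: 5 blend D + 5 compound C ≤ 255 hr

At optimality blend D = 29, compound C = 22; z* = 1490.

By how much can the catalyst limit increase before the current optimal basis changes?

92

Binding constraints: catalyst, reactor time. The basis is B = [[2,6],[5,5]] with det -20.
Per unit increase in catalyst, x* moves by d = (-0.25, 0.25).
The basis stays optimal until cooling becomes binding; allowable increase = 92 g.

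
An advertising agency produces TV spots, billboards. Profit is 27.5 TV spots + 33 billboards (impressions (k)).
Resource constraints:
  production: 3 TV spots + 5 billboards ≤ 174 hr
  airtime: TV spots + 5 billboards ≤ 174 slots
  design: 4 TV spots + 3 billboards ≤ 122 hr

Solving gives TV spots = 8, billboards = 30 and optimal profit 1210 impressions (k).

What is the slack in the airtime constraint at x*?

16

airtime used = 1·8 + 5·30 = 158; slack = 174 − 158 = 16.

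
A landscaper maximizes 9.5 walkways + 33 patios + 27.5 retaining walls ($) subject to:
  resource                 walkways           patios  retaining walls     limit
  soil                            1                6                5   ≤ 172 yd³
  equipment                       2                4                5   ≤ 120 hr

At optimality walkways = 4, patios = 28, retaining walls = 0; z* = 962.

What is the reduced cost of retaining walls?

Check each constraint at x*: soil 172/172 (tight); equipment 120/120 (tight).
The binding rows give the dual system: 1·y_soil + 2·y_equipment = 9.5 and 6·y_soil + 4·y_equipment = 33.
→ y_soil = 3.5 and y_equipment = 3.
Reduced cost of retaining walls: c₃ − yᵀa₃ = 27.5 − (3.5·5 + 3·5) = 27.5 − 32.5 = -5.

-5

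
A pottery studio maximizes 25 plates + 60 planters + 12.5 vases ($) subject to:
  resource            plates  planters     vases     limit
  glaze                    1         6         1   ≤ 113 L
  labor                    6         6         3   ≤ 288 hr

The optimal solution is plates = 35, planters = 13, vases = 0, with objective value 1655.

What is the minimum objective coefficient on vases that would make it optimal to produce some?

Both glaze and labor are binding at x*.
The binding rows give the dual system: 1·y_glaze + 6·y_labor = 25 and 6·y_glaze + 6·y_labor = 60.
Solving: y_glaze = 7, y_labor = 3.
vases enters the basis when its profit ≥ yᵀa₃ = 7·1 + 3·3 = 16.

16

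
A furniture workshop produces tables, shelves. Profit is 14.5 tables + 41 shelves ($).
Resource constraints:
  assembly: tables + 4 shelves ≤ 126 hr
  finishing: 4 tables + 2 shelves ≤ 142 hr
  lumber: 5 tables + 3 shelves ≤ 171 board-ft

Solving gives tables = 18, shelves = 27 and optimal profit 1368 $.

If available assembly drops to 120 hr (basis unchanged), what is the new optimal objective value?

1311

At the optimum: assembly uses 126 of 126 (binding); finishing uses 126 of 142 (slack = 16); lumber uses 171 of 171 (binding).
By complementary slackness, y = 0 for the non-binding constraint.
Dual feasibility on the basic columns requires 1·y_assembly + 5·y_lumber = 14.5, 4·y_assembly + 3·y_lumber = 41.
This yields shadow prices y_assembly = 9.5, y_lumber = 1.
Δz = y_assembly·Δb = 9.5 × (-6) = -57, so new z* = 1368 − 57 = 1311.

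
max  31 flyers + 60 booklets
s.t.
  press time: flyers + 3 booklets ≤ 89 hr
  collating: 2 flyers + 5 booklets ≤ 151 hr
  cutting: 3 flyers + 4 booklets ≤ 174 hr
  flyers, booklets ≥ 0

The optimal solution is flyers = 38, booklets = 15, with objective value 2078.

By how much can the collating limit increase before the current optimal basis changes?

8.4

Binding constraints: collating, cutting. The basis is B = [[2,5],[3,4]] with det -7.
Per unit increase in collating, x* moves by d = (-0.5714, 0.4286).
The basis stays optimal until press time becomes binding; allowable increase = 8.4 hr.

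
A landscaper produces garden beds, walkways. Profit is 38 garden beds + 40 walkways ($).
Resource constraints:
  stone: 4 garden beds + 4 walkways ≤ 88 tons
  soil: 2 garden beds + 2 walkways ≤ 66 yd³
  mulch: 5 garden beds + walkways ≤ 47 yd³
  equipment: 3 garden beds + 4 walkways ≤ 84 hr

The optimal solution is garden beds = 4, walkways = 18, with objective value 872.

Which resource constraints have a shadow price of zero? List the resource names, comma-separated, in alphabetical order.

stone: 88/88 (binding)
soil: 44/66 (slack 22)
mulch: 38/47 (slack 9)
equipment: 84/84 (binding)
By complementary slackness, a constraint with positive slack has shadow price 0 → mulch, soil.

mulch, soil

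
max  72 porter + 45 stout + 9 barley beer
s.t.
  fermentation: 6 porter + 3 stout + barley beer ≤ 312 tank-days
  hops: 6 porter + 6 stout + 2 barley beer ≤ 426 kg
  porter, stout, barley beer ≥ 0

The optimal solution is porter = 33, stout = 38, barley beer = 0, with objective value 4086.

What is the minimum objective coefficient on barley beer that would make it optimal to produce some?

15

At the optimum: fermentation uses 312 of 312 (binding); hops uses 426 of 426 (binding).
Dual feasibility on the basic columns requires 6·y_fermentation + 6·y_hops = 72, 3·y_fermentation + 6·y_hops = 45.
→ y_fermentation = 9 and y_hops = 3.
barley beer enters the basis when its profit ≥ yᵀa₃ = 9·1 + 3·2 = 15.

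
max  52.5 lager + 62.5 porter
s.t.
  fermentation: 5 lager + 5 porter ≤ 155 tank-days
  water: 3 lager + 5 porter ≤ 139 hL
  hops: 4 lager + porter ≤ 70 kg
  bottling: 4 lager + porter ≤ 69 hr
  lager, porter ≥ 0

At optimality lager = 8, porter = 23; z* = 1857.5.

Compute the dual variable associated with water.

At the optimum: fermentation uses 155 of 155 (binding); water uses 139 of 139 (binding); hops uses 55 of 70 (slack = 15); bottling uses 55 of 69 (slack = 14).
Slack constraints have shadow price 0 (complementary slackness).
From A_Bᵀ y = c: 5·y_fermentation + 3·y_water = 52.5; 5·y_fermentation + 5·y_water = 62.5.
Solving: y_fermentation = 7.5, y_water = 5.
Shadow price of water = 5.

5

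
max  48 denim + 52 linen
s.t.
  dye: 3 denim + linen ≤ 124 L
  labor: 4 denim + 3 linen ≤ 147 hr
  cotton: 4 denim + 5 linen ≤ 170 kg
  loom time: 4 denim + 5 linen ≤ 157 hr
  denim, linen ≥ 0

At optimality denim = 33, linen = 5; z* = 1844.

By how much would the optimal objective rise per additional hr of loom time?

8

Binding: labor and loom time. Non-binding: dye (20 unused), cotton (13 unused).
Slack constraints have shadow price 0 (complementary slackness).
The binding rows give the dual system: 4·y_labor + 4·y_loom time = 48 and 3·y_labor + 5·y_loom time = 52.
This yields shadow prices y_labor = 4, y_loom time = 8.
Shadow price of loom time = 8.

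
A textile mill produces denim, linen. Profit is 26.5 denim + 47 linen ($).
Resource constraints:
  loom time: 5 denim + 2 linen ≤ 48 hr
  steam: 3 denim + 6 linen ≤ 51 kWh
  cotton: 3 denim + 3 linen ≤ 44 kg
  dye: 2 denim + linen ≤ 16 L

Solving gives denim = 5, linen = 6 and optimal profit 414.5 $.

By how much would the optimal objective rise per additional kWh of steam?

At the optimum: loom time uses 37 of 48 (slack = 11); steam uses 51 of 51 (binding); cotton uses 33 of 44 (slack = 11); dye uses 16 of 16 (binding).
Since loom time, cotton are not tight, their duals are 0.
The binding rows give the dual system: 3·y_steam + 2·y_dye = 26.5 and 6·y_steam + 1·y_dye = 47.
Solving: y_steam = 7.5, y_dye = 2.
Shadow price of steam = 7.5.

7.5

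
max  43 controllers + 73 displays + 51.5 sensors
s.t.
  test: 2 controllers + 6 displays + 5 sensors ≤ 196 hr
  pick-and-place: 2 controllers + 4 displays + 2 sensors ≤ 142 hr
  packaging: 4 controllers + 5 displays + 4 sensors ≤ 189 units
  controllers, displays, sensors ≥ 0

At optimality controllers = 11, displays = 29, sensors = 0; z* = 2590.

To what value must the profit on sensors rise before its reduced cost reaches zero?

59.5

At the optimum: test uses 196 of 196 (binding); pick-and-place uses 138 of 142 (slack = 4); packaging uses 189 of 189 (binding).
By complementary slackness, y = 0 for the non-binding constraint.
Dual feasibility on the basic columns requires 2·y_test + 4·y_packaging = 43, 6·y_test + 5·y_packaging = 73.
This yields shadow prices y_test = 5.5, y_packaging = 8.
sensors enters the basis when its profit ≥ yᵀa₃ = 5.5·5 + 8·4 = 59.5.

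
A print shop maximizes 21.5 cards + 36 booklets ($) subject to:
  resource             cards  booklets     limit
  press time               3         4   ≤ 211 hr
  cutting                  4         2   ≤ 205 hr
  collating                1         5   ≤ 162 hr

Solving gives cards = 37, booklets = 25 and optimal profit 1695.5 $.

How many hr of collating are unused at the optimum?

collating used = 1·37 + 5·25 = 162; slack = 162 − 162 = 0.

0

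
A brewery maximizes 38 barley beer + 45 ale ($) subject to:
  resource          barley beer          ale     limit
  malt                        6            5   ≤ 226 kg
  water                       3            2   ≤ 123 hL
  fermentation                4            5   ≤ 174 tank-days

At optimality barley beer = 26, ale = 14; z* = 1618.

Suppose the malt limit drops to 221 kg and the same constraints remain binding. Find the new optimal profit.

Check each constraint at x*: malt 226/226 (tight); water 106/123 (slack 17); fermentation 174/174 (tight).
Since water is not tight, its dual is 0.
Dual feasibility on the basic columns requires 6·y_malt + 4·y_fermentation = 38, 5·y_malt + 5·y_fermentation = 45.
Solving: y_malt = 1, y_fermentation = 8.
Δz = y_malt·Δb = 1 × (-5) = -5, so new z* = 1618 − 5 = 1613.

1613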